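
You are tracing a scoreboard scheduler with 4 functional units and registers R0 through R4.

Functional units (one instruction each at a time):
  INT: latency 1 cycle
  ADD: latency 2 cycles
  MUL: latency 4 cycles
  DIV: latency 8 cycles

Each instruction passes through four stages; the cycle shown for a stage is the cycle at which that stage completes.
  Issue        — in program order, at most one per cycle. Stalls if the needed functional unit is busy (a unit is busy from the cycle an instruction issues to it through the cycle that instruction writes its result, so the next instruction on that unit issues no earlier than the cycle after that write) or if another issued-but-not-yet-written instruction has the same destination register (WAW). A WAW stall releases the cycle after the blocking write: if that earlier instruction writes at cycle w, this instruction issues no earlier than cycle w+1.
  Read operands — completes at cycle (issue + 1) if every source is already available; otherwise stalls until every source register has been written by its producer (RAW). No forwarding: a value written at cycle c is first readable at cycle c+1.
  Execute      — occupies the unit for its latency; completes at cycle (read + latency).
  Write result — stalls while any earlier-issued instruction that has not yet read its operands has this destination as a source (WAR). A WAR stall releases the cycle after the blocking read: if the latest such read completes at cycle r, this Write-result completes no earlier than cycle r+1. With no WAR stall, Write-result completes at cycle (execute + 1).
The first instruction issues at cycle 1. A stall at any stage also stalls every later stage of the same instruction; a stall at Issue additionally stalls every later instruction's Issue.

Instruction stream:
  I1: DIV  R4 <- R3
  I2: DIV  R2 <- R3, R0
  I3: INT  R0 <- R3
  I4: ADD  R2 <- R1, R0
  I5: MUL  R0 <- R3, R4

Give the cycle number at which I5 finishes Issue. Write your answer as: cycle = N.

t=1  I1 dispatched to DIV
t=2  I1 operands ready
t=10  I1 complete
t=11  R4←I1
t=12  I2 dispatched to DIV
t=13  I2 operands ready, I3 dispatched to INT
t=14  I3 operands ready
t=15  I3 complete
t=16  R0←I3
t=21  I2 complete
t=22  R2←I2
t=23  I4 dispatched to ADD
t=24  I4 operands ready, I5 dispatched to MUL
t=25  I5 operands ready
t=26  I4 complete
t=27  R2←I4
t=29  I5 complete
t=30  R0←I5

cycle = 24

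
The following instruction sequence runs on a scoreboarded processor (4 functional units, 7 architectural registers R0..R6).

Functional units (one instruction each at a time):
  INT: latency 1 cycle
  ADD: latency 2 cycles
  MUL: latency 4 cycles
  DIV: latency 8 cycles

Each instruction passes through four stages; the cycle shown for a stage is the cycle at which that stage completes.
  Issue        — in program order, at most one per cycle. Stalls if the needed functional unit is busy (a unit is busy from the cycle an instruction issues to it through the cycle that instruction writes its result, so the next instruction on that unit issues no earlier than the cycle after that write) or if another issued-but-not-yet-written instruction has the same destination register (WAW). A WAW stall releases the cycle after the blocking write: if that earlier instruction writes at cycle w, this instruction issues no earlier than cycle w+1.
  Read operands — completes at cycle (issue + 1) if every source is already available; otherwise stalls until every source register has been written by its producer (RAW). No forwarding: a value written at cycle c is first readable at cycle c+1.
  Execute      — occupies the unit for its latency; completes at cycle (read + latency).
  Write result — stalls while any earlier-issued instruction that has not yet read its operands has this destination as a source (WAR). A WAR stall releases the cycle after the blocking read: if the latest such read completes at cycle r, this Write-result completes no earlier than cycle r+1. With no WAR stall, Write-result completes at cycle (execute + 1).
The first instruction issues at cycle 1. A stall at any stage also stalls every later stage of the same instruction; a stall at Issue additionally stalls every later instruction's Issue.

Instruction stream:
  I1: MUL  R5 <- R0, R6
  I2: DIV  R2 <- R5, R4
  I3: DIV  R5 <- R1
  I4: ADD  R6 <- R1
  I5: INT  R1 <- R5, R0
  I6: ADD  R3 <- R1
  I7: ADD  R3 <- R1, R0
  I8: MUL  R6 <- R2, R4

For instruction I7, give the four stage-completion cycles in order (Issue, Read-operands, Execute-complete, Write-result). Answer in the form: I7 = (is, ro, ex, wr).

c1: I1 issues→MUL
c2: I1 reads · I2 issues→DIV
c6: I1 exec-done
c7: I1 writes R5
c8: I2 reads
c16: I2 exec-done
c17: I2 writes R2
c18: I3 issues→DIV
c19: I3 reads · I4 issues→ADD
c20: I4 reads · I5 issues→INT
c22: I4 exec-done
c23: I4 writes R6
c24: I6 issues→ADD
c27: I3 exec-done
c28: I3 writes R5
c29: I5 reads
c30: I5 exec-done
c31: I5 writes R1
c32: I6 reads
c34: I6 exec-done
c35: I6 writes R3
c36: I7 issues→ADD
c37: I7 reads · I8 issues→MUL
c38: I8 reads
c39: I7 exec-done
c40: I7 writes R3
c42: I8 exec-done
c43: I8 writes R6

I7 = (36, 37, 39, 40)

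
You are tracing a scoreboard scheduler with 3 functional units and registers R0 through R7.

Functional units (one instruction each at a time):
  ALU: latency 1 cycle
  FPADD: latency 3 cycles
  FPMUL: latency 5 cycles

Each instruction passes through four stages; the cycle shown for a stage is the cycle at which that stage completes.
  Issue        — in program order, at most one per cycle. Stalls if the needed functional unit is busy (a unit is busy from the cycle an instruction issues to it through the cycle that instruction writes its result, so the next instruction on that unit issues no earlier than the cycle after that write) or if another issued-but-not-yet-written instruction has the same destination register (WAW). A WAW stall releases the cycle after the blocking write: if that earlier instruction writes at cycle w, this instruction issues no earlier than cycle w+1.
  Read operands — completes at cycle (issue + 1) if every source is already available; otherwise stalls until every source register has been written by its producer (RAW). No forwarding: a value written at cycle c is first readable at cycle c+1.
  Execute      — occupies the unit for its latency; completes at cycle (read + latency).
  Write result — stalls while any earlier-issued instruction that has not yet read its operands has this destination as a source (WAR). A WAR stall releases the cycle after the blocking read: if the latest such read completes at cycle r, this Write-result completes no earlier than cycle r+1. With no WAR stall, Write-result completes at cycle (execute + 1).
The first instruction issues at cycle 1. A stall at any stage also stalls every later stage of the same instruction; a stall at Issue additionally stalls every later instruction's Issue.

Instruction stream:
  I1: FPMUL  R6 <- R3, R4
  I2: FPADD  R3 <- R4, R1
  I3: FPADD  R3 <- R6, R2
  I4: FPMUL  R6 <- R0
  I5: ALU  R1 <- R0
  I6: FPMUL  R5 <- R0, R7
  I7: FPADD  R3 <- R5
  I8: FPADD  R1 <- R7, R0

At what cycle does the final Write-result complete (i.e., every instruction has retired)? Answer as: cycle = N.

cycle = 35

t=1  issue I1 (FPMUL)
t=2  I1 read-ops, issue I2 (FPADD)
t=3  I2 read-ops
t=6  I2 finished on FPADD
t=7  I1 finished on FPMUL, I2→R3
t=8  I1→R6, issue I3 (FPADD)
t=9  I3 read-ops, issue I4 (FPMUL)
t=10  I4 read-ops, issue I5 (ALU)
t=11  I5 read-ops
t=12  I3 finished on FPADD, I5 finished on ALU
t=13  I3→R3, I5→R1
t=15  I4 finished on FPMUL
t=16  I4→R6
t=17  issue I6 (FPMUL)
t=18  I6 read-ops, issue I7 (FPADD)
t=23  I6 finished on FPMUL
t=24  I6→R5
t=25  I7 read-ops
t=28  I7 finished on FPADD
t=29  I7→R3
t=30  issue I8 (FPADD)
t=31  I8 read-ops
t=34  I8 finished on FPADD
t=35  I8→R1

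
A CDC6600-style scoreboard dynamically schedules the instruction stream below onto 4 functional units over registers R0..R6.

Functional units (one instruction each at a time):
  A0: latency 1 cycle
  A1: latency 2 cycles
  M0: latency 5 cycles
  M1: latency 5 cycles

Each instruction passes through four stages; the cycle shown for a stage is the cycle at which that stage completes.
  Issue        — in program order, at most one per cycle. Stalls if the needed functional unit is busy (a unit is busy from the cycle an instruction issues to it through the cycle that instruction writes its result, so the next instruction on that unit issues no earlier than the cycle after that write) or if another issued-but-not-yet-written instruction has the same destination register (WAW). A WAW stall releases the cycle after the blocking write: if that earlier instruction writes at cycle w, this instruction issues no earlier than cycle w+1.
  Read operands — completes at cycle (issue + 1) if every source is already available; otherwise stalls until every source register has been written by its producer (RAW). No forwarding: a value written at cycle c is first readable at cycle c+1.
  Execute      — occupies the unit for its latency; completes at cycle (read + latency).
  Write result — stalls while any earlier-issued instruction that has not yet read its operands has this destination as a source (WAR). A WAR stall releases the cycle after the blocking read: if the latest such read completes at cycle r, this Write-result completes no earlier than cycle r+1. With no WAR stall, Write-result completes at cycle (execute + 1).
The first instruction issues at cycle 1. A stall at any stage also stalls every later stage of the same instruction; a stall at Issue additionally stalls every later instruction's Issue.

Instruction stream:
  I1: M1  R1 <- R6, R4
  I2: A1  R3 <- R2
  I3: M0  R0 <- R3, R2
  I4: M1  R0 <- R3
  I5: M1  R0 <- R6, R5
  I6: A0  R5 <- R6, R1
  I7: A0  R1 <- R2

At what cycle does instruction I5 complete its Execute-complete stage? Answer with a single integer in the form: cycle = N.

  I1 | 1 | 2 | 7 | 8
  I2 | 2 | 3 | 5 | 6
  I3 | 3 | 7 | 12 | 13   RAW R3: wait I2 write@6
  I4 | 14 | 15 | 20 | 21   WAW R0: wait I3 write@13
  I5 | 22 | 23 | 28 | 29   struct: M1 busy until I4 writes@21
  I6 | 23 | 24 | 25 | 26
  I7 | 27 | 28 | 29 | 30   struct: A0 busy until I6 writes@26

cycle = 28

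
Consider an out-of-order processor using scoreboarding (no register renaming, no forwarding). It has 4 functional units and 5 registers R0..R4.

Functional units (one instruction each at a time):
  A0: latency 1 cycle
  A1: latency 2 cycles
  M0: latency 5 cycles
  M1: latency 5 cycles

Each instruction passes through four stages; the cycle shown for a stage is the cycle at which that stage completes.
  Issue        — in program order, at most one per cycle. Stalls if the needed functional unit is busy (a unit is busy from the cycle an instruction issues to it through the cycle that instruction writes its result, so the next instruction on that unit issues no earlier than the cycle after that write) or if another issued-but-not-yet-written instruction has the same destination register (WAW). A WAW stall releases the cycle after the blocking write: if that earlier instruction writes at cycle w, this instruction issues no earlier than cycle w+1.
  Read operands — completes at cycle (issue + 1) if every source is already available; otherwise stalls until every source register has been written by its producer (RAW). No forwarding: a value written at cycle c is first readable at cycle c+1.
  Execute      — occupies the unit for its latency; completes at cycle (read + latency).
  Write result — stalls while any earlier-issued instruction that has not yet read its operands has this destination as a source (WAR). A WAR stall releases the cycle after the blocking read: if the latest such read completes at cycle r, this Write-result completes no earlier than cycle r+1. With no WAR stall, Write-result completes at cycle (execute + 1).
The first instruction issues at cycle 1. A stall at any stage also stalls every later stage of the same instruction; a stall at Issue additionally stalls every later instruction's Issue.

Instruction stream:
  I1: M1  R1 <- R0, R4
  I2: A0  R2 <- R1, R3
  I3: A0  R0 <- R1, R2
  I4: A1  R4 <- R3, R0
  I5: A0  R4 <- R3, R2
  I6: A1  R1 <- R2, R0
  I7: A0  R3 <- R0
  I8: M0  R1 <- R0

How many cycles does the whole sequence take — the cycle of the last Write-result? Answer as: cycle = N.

cycle = 33

c1: issue I1 (M1)
c2: I1 read-ops, issue I2 (A0)
c7: I1 finished on M1
c8: I1→R1
c9: I2 read-ops
c10: I2 finished on A0
c11: I2→R2
c12: issue I3 (A0)
c13: I3 read-ops, issue I4 (A1)
c14: I3 finished on A0
c15: I3→R0
c16: I4 read-ops
c18: I4 finished on A1
c19: I4→R4
c20: issue I5 (A0)
c21: I5 read-ops, issue I6 (A1)
c22: I5 finished on A0, I6 read-ops
c23: I5→R4
c24: I6 finished on A1, issue I7 (A0)
c25: I6→R1, I7 read-ops
c26: I7 finished on A0, issue I8 (M0)
c27: I7→R3, I8 read-ops
c32: I8 finished on M0
c33: I8→R1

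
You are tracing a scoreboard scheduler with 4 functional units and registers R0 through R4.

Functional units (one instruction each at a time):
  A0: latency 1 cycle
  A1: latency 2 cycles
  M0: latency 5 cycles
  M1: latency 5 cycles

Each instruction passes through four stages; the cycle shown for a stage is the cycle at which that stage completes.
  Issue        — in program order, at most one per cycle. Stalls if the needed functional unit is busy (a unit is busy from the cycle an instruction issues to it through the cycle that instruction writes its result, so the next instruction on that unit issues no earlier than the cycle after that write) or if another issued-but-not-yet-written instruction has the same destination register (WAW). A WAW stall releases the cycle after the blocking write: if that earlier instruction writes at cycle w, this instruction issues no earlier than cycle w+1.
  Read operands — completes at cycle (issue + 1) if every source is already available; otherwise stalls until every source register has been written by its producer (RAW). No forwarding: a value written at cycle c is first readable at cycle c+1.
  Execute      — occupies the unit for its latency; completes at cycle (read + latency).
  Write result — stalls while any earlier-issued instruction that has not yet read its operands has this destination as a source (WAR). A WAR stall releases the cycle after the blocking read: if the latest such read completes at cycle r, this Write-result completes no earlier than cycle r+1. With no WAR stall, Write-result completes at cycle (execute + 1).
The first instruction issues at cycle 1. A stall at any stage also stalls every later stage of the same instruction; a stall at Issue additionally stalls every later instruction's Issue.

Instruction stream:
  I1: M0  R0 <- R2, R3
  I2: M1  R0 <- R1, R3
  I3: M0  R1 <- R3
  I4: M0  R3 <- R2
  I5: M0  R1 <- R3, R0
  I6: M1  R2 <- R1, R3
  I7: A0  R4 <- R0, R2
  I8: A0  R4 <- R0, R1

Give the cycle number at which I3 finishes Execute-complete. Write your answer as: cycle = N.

I1: IS=1 RO=2 EX=7 WR=8
I2: IS=9 RO=10 EX=15 WR=16  [WAW R0: wait I1 write@8]
I3: IS=10 RO=11 EX=16 WR=17
I4: IS=18 RO=19 EX=24 WR=25  [struct: M0 busy until I3 writes@17]
I5: IS=26 RO=27 EX=32 WR=33  [struct: M0 busy until I4 writes@25]
I6: IS=27 RO=34 EX=39 WR=40  [RAW R1: wait I5 write@33]
I7: IS=28 RO=41 EX=42 WR=43  [RAW R2: wait I6 write@40]
I8: IS=44 RO=45 EX=46 WR=47  [struct: A0 busy until I7 writes@43]

cycle = 16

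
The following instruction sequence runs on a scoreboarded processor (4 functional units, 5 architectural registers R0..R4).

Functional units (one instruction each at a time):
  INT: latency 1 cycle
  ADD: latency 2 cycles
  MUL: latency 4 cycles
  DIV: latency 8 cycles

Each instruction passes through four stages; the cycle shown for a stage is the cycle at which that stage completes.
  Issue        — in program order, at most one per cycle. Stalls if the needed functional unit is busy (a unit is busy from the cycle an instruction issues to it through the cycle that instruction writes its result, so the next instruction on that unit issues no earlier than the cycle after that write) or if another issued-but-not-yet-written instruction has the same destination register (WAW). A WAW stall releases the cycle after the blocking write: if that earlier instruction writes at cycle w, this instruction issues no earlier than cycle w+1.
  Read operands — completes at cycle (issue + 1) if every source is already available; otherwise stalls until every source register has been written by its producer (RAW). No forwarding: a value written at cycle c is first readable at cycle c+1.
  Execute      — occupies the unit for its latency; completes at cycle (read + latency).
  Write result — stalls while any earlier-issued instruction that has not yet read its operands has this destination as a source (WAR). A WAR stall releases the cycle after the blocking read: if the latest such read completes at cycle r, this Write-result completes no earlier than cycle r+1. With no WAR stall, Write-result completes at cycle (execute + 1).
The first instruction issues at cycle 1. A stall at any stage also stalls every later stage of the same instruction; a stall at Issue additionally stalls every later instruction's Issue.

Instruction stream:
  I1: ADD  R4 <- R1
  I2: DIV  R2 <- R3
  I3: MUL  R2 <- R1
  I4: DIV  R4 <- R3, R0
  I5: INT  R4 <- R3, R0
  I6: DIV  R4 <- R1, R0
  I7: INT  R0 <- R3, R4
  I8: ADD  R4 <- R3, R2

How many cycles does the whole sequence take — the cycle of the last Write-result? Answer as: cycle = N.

I1  is:1  ro:2  ex:4  wr:5
I2  is:2  ro:3  ex:11  wr:12
I3  is:13  ro:14  ex:18  wr:19  — WAW R2: wait I2 write@12
I4  is:14  ro:15  ex:23  wr:24
I5  is:25  ro:26  ex:27  wr:28  — WAW R4: wait I4 write@24
I6  is:29  ro:30  ex:38  wr:39  — WAW R4: wait I5 write@28
I7  is:30  ro:40  ex:41  wr:42  — RAW R4: wait I6 write@39
I8  is:40  ro:41  ex:43  wr:44  — WAW R4: wait I6 write@39

cycle = 44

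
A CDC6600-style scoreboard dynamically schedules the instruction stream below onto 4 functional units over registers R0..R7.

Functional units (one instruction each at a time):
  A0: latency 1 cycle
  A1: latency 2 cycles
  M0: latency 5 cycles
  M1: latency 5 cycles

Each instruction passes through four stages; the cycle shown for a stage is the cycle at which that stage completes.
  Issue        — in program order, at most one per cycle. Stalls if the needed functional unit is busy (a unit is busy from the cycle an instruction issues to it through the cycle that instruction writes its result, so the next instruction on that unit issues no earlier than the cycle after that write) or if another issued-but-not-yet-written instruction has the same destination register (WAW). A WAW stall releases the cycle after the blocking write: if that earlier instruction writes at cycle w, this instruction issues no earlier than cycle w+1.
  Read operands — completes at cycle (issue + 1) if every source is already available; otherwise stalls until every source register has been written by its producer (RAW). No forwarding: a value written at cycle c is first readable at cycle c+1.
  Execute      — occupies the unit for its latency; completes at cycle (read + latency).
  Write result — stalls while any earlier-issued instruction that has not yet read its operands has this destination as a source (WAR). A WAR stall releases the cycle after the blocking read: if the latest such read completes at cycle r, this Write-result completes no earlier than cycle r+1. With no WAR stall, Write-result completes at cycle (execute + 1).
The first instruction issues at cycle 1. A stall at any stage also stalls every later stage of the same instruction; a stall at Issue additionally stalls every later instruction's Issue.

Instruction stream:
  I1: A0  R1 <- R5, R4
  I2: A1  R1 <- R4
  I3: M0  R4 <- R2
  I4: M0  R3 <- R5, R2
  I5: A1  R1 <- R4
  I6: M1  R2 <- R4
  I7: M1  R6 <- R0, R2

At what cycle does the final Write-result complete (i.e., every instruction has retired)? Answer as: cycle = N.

cycle = 31

  I1 | 1 | 2 | 3 | 4
  I2 | 5 | 6 | 8 | 9   WAW R1: wait I1 write@4
  I3 | 6 | 7 | 12 | 13
  I4 | 14 | 15 | 20 | 21   struct: M0 busy until I3 writes@13
  I5 | 15 | 16 | 18 | 19
  I6 | 16 | 17 | 22 | 23
  I7 | 24 | 25 | 30 | 31   struct: M1 busy until I6 writes@23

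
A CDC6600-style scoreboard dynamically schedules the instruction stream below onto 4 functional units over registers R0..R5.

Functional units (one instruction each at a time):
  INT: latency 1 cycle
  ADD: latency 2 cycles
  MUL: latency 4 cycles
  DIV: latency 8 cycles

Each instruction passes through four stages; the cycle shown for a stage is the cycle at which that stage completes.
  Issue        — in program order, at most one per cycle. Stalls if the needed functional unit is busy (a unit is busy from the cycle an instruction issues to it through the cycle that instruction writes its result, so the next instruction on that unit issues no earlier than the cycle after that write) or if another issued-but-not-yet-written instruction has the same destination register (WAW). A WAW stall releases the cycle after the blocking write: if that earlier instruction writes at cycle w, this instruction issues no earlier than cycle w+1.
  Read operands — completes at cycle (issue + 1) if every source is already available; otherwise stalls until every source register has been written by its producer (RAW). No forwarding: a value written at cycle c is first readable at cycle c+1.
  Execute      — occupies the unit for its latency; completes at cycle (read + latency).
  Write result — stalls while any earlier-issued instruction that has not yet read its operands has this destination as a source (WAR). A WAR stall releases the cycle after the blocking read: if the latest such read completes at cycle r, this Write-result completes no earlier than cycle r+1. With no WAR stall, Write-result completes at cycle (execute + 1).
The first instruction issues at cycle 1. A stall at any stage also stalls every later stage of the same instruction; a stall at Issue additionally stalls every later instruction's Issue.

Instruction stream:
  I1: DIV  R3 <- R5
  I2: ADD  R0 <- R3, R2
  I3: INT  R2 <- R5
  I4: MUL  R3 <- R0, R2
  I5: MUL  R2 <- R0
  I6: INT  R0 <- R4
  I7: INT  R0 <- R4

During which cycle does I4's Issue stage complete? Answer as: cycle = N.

I1  is:1  ro:2  ex:10  wr:11
I2  is:2  ro:12  ex:14  wr:15  — RAW R3: wait I1 write@11
I3  is:3  ro:4  ex:5  wr:13  — WAR R2: wait I2 read@12
I4  is:12  ro:16  ex:20  wr:21  — WAW R3: wait I1 write@11, RAW R0: wait I2 write@15
I5  is:22  ro:23  ex:27  wr:28  — struct: MUL busy until I4 writes@21
I6  is:23  ro:24  ex:25  wr:26
I7  is:27  ro:28  ex:29  wr:30  — struct: INT busy until I6 writes@26

cycle = 12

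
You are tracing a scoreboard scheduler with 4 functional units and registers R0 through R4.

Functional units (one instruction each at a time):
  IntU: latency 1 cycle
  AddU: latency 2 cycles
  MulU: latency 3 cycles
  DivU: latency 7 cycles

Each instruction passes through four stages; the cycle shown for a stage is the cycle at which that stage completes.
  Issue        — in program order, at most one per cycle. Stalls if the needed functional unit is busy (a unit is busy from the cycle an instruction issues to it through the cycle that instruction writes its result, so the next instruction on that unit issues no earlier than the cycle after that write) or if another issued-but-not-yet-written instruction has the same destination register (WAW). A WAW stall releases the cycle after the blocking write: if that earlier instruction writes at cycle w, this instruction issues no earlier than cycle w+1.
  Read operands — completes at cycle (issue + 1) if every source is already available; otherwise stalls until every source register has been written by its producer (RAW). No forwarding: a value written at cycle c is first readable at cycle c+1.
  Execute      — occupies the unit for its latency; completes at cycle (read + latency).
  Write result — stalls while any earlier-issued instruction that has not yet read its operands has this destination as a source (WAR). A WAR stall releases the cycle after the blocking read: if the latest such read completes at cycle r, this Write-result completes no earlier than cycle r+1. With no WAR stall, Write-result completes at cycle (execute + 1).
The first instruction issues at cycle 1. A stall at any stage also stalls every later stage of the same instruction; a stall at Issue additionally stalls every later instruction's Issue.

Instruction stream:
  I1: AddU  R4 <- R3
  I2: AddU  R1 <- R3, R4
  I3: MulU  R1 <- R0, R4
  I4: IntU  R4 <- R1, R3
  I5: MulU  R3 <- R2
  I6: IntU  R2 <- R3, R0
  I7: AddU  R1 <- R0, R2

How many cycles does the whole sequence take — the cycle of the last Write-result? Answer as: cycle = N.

cycle = 29

[I1] 1/2/4/5
[I2] 6/7/9/10  (struct: AddU busy until I1 writes@5)
[I3] 11/12/15/16  (WAW R1: wait I2 write@10)
[I4] 12/17/18/19  (RAW R1: wait I3 write@16)
[I5] 17/18/21/22  (struct: MulU busy until I3 writes@16)
[I6] 20/23/24/25  (struct: IntU busy until I4 writes@19; RAW R3: wait I5 write@22)
[I7] 21/26/28/29  (RAW R2: wait I6 write@25)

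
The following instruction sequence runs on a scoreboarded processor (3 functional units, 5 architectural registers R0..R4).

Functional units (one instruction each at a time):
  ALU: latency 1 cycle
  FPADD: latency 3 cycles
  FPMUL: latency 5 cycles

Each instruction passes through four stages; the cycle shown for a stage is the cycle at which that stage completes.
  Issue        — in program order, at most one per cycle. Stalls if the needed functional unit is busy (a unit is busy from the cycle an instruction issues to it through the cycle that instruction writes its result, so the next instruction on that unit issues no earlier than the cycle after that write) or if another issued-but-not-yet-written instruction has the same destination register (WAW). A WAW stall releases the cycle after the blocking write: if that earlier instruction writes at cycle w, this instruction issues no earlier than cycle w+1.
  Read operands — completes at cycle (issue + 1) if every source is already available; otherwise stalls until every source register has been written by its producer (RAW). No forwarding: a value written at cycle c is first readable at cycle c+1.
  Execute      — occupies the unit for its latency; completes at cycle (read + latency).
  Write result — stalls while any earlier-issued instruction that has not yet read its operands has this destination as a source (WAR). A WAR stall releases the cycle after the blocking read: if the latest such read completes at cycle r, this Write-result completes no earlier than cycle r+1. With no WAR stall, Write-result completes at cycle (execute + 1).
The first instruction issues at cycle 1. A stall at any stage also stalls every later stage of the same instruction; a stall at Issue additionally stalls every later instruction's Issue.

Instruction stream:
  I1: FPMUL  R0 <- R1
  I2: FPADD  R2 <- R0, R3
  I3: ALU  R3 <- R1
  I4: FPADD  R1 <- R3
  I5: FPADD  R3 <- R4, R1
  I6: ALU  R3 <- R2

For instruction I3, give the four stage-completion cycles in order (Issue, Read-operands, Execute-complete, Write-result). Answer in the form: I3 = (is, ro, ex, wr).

I1  is:1  ro:2  ex:7  wr:8
I2  is:2  ro:9  ex:12  wr:13  — RAW R0: wait I1 write@8
I3  is:3  ro:4  ex:5  wr:10  — WAR R3: wait I2 read@9
I4  is:14  ro:15  ex:18  wr:19  — struct: FPADD busy until I2 writes@13
I5  is:20  ro:21  ex:24  wr:25  — struct: FPADD busy until I4 writes@19
I6  is:26  ro:27  ex:28  wr:29  — WAW R3: wait I5 write@25

I3 = (3, 4, 5, 10)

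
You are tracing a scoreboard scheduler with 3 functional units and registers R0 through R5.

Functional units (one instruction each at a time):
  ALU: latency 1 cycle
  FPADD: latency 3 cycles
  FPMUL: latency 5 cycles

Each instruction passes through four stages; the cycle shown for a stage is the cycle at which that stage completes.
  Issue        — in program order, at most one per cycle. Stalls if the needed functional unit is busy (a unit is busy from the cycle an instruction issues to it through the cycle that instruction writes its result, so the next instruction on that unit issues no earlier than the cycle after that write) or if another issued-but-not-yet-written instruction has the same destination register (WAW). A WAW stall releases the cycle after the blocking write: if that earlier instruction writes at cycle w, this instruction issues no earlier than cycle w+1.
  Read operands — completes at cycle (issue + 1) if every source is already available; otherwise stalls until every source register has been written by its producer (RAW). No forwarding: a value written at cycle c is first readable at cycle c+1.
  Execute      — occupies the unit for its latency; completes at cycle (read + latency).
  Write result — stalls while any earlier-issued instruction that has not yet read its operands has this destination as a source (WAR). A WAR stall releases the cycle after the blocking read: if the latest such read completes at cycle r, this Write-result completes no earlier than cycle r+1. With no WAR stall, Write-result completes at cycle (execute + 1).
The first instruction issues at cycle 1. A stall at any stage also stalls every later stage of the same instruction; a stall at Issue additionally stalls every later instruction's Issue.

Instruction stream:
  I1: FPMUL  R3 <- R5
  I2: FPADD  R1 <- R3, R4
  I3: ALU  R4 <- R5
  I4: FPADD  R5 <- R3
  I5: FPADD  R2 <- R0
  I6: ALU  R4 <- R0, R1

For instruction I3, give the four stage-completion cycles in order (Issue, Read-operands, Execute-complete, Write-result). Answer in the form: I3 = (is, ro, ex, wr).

cycle 1: I1 issues→FPMUL
cycle 2: I1 reads; I2 issues→FPADD
cycle 3: I3 issues→ALU
cycle 4: I3 reads
cycle 5: I3 exec-done
cycle 7: I1 exec-done
cycle 8: I1 writes R3
cycle 9: I2 reads
cycle 10: I3 writes R4
cycle 12: I2 exec-done
cycle 13: I2 writes R1
cycle 14: I4 issues→FPADD
cycle 15: I4 reads
cycle 18: I4 exec-done
cycle 19: I4 writes R5
cycle 20: I5 issues→FPADD
cycle 21: I5 reads; I6 issues→ALU
cycle 22: I6 reads
cycle 23: I6 exec-done
cycle 24: I5 exec-done; I6 writes R4
cycle 25: I5 writes R2

I3 = (3, 4, 5, 10)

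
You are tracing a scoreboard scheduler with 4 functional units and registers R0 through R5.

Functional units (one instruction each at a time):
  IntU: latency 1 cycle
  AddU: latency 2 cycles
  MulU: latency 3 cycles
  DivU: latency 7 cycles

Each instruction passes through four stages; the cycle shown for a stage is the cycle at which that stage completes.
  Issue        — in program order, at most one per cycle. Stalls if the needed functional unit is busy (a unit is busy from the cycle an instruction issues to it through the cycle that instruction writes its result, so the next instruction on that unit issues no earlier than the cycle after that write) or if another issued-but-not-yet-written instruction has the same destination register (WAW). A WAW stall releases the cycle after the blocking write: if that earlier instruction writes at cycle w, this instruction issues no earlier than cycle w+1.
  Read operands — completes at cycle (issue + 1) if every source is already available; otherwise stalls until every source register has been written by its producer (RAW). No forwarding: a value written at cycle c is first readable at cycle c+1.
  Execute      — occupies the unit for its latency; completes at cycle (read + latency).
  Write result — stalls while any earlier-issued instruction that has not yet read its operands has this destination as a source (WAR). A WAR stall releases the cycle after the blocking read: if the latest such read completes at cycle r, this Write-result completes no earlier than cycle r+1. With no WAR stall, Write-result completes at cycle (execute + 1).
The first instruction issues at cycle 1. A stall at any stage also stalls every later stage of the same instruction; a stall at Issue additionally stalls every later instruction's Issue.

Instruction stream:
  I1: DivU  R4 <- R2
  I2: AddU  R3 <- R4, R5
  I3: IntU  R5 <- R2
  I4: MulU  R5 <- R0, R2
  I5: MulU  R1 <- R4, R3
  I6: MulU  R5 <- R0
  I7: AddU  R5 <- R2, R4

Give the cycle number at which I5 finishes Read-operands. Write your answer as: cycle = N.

cycle = 20

I1  is:1  ro:2  ex:9  wr:10
I2  is:2  ro:11  ex:13  wr:14  — RAW R4: wait I1 write@10
I3  is:3  ro:4  ex:5  wr:12  — WAR R5: wait I2 read@11
I4  is:13  ro:14  ex:17  wr:18  — WAW R5: wait I3 write@12
I5  is:19  ro:20  ex:23  wr:24  — struct: MulU busy until I4 writes@18
I6  is:25  ro:26  ex:29  wr:30  — struct: MulU busy until I5 writes@24
I7  is:31  ro:32  ex:34  wr:35  — WAW R5: wait I6 write@30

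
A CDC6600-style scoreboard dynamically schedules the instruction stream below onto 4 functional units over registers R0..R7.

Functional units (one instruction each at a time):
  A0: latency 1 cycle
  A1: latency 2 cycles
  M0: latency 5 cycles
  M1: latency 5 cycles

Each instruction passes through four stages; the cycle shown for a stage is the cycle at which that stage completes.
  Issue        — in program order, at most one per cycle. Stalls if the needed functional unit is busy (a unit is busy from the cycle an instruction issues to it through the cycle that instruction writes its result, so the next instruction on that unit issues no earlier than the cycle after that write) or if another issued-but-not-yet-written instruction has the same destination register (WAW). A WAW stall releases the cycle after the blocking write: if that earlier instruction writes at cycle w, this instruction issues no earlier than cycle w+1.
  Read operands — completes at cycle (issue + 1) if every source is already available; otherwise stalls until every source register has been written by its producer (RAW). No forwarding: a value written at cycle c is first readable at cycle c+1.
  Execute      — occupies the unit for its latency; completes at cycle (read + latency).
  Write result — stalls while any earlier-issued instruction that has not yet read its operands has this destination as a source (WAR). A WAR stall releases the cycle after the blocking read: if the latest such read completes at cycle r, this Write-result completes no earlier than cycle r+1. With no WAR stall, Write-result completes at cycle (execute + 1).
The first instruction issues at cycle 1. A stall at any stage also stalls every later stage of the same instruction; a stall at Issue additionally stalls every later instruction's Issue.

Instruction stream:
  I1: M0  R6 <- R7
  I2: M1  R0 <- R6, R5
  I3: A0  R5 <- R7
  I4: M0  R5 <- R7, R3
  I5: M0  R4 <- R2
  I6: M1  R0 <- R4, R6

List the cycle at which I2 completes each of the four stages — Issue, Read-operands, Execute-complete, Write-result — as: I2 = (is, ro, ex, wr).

I2 = (2, 9, 14, 15)

c1: I1 dispatched to M0
c2: I1 operands ready | I2 dispatched to M1
c3: I3 dispatched to A0
c4: I3 operands ready
c5: I3 complete
c7: I1 complete
c8: R6←I1
c9: I2 operands ready
c10: R5←I3
c11: I4 dispatched to M0
c12: I4 operands ready
c14: I2 complete
c15: R0←I2
c17: I4 complete
c18: R5←I4
c19: I5 dispatched to M0
c20: I5 operands ready | I6 dispatched to M1
c25: I5 complete
c26: R4←I5
c27: I6 operands ready
c32: I6 complete
c33: R0←I6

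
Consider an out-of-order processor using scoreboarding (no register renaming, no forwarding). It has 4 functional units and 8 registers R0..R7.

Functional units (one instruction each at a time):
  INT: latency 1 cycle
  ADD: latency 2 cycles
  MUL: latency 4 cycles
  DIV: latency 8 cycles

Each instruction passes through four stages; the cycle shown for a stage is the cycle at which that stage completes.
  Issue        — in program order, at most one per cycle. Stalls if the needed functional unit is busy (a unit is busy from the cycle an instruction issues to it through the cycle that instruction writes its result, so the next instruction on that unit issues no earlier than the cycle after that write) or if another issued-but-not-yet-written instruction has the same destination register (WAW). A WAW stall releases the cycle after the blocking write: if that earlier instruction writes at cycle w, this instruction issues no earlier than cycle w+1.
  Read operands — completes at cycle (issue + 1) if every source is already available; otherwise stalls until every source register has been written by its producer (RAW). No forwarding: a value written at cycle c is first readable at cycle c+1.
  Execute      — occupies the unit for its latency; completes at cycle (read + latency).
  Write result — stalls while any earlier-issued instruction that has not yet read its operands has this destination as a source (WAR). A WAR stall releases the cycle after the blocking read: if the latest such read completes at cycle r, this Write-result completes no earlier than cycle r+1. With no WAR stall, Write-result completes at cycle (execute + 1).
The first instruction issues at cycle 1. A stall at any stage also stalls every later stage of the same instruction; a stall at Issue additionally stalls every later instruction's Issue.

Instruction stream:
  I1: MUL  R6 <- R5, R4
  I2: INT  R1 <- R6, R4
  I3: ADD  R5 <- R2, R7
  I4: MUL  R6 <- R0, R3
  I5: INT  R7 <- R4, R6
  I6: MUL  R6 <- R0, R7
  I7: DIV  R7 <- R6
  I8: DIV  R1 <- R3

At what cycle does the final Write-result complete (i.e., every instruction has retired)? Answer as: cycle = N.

cycle = 44

t=1  I1 issues→MUL
t=2  I1 reads; I2 issues→INT
t=3  I3 issues→ADD
t=4  I3 reads
t=6  I1 exec-done; I3 exec-done
t=7  I1 writes R6; I3 writes R5
t=8  I2 reads; I4 issues→MUL
t=9  I2 exec-done; I4 reads
t=10  I2 writes R1
t=11  I5 issues→INT
t=13  I4 exec-done
t=14  I4 writes R6
t=15  I5 reads; I6 issues→MUL
t=16  I5 exec-done
t=17  I5 writes R7
t=18  I6 reads; I7 issues→DIV
t=22  I6 exec-done
t=23  I6 writes R6
t=24  I7 reads
t=32  I7 exec-done
t=33  I7 writes R7
t=34  I8 issues→DIV
t=35  I8 reads
t=43  I8 exec-done
t=44  I8 writes R1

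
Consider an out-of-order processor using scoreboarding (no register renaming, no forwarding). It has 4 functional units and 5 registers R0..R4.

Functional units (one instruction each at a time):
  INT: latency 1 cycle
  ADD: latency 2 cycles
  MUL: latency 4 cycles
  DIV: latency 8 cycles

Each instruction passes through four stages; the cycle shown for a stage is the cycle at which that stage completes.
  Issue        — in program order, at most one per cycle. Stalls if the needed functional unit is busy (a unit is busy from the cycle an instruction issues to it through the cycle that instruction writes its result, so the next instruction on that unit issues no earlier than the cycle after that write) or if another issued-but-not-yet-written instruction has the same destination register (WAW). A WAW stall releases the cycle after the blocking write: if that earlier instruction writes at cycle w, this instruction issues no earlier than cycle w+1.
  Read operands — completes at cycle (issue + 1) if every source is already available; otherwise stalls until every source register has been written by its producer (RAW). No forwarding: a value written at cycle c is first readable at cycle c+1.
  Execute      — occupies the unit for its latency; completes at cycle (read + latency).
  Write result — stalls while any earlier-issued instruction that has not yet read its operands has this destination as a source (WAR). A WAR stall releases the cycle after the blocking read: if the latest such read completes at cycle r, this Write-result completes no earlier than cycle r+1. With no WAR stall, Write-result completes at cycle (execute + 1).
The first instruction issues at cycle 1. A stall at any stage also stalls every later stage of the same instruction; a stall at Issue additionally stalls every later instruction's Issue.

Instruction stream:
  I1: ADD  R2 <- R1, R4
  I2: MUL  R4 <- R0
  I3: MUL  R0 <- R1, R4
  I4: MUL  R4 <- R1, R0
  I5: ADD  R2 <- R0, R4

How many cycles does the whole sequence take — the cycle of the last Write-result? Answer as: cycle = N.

t=1  I1 issues→ADD
t=2  I1 reads · I2 issues→MUL
t=3  I2 reads
t=4  I1 exec-done
t=5  I1 writes R2
t=7  I2 exec-done
t=8  I2 writes R4
t=9  I3 issues→MUL
t=10  I3 reads
t=14  I3 exec-done
t=15  I3 writes R0
t=16  I4 issues→MUL
t=17  I4 reads · I5 issues→ADD
t=21  I4 exec-done
t=22  I4 writes R4
t=23  I5 reads
t=25  I5 exec-done
t=26  I5 writes R2

cycle = 26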